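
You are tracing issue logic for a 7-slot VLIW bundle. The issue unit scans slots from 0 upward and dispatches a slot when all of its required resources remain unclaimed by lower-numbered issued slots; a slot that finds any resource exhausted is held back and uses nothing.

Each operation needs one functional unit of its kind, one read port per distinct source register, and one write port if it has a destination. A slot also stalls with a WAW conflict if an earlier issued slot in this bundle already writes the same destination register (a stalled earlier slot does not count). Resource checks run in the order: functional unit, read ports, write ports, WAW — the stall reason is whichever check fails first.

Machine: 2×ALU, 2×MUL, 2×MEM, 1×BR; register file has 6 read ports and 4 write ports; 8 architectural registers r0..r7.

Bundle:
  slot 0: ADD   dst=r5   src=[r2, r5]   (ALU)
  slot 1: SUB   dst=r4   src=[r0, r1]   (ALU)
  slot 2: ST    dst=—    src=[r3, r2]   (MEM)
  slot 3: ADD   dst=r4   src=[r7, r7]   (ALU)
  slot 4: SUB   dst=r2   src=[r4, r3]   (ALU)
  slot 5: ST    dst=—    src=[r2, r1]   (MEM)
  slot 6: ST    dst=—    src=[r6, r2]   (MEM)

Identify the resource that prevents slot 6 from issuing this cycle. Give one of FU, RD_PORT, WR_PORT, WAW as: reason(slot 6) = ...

slot 0 (ALU): ISSUE — free A1,Mu2,Ld2,B1 rp4 wp3
slot 1 (ALU): ISSUE — free A0,Mu2,Ld2,B1 rp2 wp2
slot 2 (MEM): ISSUE — free A0,Mu2,Ld1,B1 rp0 wp2
slot 3 (ALU): stall FU — free A0,Mu2,Ld1,B1 rp0 wp2
slot 4 (ALU): stall FU — free A0,Mu2,Ld1,B1 rp0 wp2
slot 5 (MEM): stall RD_PORT — free A0,Mu2,Ld1,B1 rp0 wp2
slot 6 (MEM): stall RD_PORT — free A0,Mu2,Ld1,B1 rp0 wp2

reason(slot 6) = RD_PORT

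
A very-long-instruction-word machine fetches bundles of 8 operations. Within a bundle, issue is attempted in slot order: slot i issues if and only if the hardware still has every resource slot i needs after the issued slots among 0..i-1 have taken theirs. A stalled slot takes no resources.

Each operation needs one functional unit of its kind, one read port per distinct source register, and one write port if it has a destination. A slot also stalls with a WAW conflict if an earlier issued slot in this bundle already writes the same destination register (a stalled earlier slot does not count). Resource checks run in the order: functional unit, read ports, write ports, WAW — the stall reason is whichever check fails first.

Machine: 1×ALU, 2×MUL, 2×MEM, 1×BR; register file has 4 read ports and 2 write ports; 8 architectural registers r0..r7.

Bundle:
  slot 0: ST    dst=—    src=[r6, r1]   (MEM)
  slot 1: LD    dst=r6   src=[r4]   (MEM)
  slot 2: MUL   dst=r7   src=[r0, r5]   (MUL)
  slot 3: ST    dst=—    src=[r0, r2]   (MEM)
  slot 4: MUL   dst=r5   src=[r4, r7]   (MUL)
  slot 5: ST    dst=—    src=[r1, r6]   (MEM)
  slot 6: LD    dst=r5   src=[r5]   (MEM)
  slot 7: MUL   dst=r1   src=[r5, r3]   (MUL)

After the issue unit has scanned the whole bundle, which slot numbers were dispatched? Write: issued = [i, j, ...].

issued = [0, 1]

[0] MEM needs rd=2 wr=0: ok; after: ALU=1 MUL=2 MEM=1 BR=1, R=2, W=2
[1] MEM needs rd=1 wr=1: ok; after: ALU=1 MUL=2 MEM=0 BR=1, R=1, W=1
[2] MUL needs rd=2 wr=1: RD_PORT; after: ALU=1 MUL=2 MEM=0 BR=1, R=1, W=1
[3] MEM needs rd=2 wr=0: FU; after: ALU=1 MUL=2 MEM=0 BR=1, R=1, W=1
[4] MUL needs rd=2 wr=1: RD_PORT; after: ALU=1 MUL=2 MEM=0 BR=1, R=1, W=1
[5] MEM needs rd=2 wr=0: FU; after: ALU=1 MUL=2 MEM=0 BR=1, R=1, W=1
[6] MEM needs rd=1 wr=1: FU; after: ALU=1 MUL=2 MEM=0 BR=1, R=1, W=1
[7] MUL needs rd=2 wr=1: RD_PORT; after: ALU=1 MUL=2 MEM=0 BR=1, R=1, W=1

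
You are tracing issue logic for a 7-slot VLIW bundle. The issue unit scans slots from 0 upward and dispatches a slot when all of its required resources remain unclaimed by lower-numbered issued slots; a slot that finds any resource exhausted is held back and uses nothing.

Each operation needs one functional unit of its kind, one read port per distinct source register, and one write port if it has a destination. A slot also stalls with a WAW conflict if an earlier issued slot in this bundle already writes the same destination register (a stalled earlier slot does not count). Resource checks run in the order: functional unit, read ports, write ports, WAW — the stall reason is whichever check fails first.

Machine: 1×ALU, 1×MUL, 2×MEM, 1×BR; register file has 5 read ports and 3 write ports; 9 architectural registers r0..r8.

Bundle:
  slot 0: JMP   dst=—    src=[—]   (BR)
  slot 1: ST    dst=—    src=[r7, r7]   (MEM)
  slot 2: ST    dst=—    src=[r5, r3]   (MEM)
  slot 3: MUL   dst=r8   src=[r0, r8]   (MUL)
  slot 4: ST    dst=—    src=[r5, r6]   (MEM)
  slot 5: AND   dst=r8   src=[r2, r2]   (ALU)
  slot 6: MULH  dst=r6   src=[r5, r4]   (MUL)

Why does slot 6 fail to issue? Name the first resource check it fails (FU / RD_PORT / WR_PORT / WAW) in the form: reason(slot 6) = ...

reason(slot 6) = FU

[0] BR needs rd=0 wr=0: ok; after: ALU=1 MUL=1 MEM=2 BR=0, R=5, W=3
[1] MEM needs rd=1 wr=0: ok; after: ALU=1 MUL=1 MEM=1 BR=0, R=4, W=3
[2] MEM needs rd=2 wr=0: ok; after: ALU=1 MUL=1 MEM=0 BR=0, R=2, W=3
[3] MUL needs rd=2 wr=1: ok; after: ALU=1 MUL=0 MEM=0 BR=0, R=0, W=2
[4] MEM needs rd=2 wr=0: FU; after: ALU=1 MUL=0 MEM=0 BR=0, R=0, W=2
[5] ALU needs rd=1 wr=1: RD_PORT; after: ALU=1 MUL=0 MEM=0 BR=0, R=0, W=2
[6] MUL needs rd=2 wr=1: FU; after: ALU=1 MUL=0 MEM=0 BR=0, R=0, W=2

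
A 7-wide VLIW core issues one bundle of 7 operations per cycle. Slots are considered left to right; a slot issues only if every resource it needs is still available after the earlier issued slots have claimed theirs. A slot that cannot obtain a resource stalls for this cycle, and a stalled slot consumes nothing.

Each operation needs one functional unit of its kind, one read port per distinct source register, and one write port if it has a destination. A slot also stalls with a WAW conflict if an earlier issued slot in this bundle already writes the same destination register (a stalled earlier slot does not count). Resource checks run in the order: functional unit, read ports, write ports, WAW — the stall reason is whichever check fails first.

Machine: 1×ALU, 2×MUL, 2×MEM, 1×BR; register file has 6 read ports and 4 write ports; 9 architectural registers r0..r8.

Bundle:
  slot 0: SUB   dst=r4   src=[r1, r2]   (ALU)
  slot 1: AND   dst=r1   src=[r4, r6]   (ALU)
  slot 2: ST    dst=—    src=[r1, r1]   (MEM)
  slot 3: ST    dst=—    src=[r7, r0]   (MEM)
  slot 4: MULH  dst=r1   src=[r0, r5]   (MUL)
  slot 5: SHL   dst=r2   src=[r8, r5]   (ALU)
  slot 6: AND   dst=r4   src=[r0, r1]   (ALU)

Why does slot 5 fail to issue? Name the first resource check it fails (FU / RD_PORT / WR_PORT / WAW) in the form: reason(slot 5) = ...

reason(slot 5) = FU

#0 ALU src=r1,r2 dispatched  <A:0 Mu:2 Ld:2 B:1 rd:4 wr:3>
#1 ALU src=r4,r6 held:FU  <A:0 Mu:2 Ld:2 B:1 rd:4 wr:3>
#2 MEM src=r1,r1 dispatched  <A:0 Mu:2 Ld:1 B:1 rd:3 wr:3>
#3 MEM src=r7,r0 dispatched  <A:0 Mu:2 Ld:0 B:1 rd:1 wr:3>
#4 MUL src=r0,r5 held:RD_PORT  <A:0 Mu:2 Ld:0 B:1 rd:1 wr:3>
#5 ALU src=r8,r5 held:FU  <A:0 Mu:2 Ld:0 B:1 rd:1 wr:3>
#6 ALU src=r0,r1 held:FU  <A:0 Mu:2 Ld:0 B:1 rd:1 wr:3>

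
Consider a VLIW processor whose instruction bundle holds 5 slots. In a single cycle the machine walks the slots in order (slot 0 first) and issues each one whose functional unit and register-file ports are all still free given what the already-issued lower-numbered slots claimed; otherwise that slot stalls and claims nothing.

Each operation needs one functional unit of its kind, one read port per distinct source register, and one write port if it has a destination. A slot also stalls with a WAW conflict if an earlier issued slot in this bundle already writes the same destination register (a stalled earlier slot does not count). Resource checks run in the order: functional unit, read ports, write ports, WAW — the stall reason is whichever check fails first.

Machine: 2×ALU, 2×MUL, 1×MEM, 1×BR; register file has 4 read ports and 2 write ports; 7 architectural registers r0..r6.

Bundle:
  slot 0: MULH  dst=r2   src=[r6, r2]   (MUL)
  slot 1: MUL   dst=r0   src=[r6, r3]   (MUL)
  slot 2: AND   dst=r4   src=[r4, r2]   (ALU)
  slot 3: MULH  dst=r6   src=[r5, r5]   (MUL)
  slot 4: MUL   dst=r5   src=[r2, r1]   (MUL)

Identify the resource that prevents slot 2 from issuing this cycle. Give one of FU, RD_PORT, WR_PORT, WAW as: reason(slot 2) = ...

(0) want 1×MUL +2rd +1wr — yes → AL2|MU1|ME1|BR1|rd2|wr1
(1) want 1×MUL +2rd +1wr — yes → AL2|MU0|ME1|BR1|rd0|wr0
(2) want 1×ALU +2rd +1wr — RD_PORT → AL2|MU0|ME1|BR1|rd0|wr0
(3) want 1×MUL +1rd +1wr — FU → AL2|MU0|ME1|BR1|rd0|wr0
(4) want 1×MUL +2rd +1wr — FU → AL2|MU0|ME1|BR1|rd0|wr0

reason(slot 2) = RD_PORT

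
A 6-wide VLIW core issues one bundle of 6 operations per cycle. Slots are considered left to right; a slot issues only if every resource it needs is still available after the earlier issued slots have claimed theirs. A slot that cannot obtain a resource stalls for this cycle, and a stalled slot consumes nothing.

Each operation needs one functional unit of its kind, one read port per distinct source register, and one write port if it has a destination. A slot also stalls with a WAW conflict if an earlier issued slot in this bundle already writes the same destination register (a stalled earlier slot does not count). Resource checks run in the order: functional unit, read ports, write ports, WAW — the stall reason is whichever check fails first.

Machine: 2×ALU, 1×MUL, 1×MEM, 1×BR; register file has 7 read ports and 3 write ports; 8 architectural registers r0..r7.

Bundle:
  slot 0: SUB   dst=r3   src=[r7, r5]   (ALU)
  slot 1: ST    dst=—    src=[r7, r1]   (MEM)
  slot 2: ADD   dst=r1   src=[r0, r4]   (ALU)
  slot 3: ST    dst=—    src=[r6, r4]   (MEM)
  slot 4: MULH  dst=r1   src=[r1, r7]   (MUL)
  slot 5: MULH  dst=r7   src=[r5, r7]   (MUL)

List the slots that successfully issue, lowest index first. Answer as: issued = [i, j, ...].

(0) want 1×ALU +2rd +1wr — yes → AL1|MU1|ME1|BR1|rd5|wr2
(1) want 1×MEM +2rd +0wr — yes → AL1|MU1|ME0|BR1|rd3|wr2
(2) want 1×ALU +2rd +1wr — yes → AL0|MU1|ME0|BR1|rd1|wr1
(3) want 1×MEM +2rd +0wr — FU → AL0|MU1|ME0|BR1|rd1|wr1
(4) want 1×MUL +2rd +1wr — RD_PORT → AL0|MU1|ME0|BR1|rd1|wr1
(5) want 1×MUL +2rd +1wr — RD_PORT → AL0|MU1|ME0|BR1|rd1|wr1

issued = [0, 1, 2]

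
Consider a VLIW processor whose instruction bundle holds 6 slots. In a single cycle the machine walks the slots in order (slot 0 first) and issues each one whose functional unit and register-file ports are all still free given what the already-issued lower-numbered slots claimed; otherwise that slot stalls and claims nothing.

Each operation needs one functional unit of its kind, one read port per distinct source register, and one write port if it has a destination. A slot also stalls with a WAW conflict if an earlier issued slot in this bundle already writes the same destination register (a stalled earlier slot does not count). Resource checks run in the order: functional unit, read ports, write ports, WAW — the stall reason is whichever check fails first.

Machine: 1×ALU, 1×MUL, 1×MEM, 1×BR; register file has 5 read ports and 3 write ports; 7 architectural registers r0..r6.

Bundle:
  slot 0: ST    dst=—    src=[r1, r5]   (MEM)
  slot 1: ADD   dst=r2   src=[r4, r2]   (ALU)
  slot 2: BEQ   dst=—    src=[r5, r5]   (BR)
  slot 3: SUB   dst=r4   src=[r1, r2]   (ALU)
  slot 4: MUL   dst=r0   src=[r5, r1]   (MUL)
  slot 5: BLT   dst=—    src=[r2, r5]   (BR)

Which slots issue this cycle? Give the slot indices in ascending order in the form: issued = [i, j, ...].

issued = [0, 1, 2]

slot 0 (MEM): ISSUE — free A1,Mu1,Ld0,B1 rp3 wp3
slot 1 (ALU): ISSUE — free A0,Mu1,Ld0,B1 rp1 wp2
slot 2 (BR): ISSUE — free A0,Mu1,Ld0,B0 rp0 wp2
slot 3 (ALU): stall FU — free A0,Mu1,Ld0,B0 rp0 wp2
slot 4 (MUL): stall RD_PORT — free A0,Mu1,Ld0,B0 rp0 wp2
slot 5 (BR): stall FU — free A0,Mu1,Ld0,B0 rp0 wp2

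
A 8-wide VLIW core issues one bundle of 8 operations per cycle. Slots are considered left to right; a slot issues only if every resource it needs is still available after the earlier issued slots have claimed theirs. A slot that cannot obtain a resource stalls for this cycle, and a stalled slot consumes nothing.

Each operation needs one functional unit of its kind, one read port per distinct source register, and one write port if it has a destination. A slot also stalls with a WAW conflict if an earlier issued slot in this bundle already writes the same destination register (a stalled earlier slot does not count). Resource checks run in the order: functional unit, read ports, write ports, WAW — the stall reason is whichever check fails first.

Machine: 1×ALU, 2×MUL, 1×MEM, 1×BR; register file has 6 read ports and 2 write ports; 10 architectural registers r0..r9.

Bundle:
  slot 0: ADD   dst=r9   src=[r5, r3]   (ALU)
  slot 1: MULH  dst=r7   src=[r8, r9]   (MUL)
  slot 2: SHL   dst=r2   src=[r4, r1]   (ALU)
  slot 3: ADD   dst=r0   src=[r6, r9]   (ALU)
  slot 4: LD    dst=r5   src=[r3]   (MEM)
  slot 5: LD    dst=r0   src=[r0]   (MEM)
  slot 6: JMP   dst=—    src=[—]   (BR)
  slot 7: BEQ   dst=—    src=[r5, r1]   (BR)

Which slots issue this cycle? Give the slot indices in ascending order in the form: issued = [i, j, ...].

[0] ALU needs rd=2 wr=1: ok; after: ALU=0 MUL=2 MEM=1 BR=1, R=4, W=1
[1] MUL needs rd=2 wr=1: ok; after: ALU=0 MUL=1 MEM=1 BR=1, R=2, W=0
[2] ALU needs rd=2 wr=1: FU; after: ALU=0 MUL=1 MEM=1 BR=1, R=2, W=0
[3] ALU needs rd=2 wr=1: FU; after: ALU=0 MUL=1 MEM=1 BR=1, R=2, W=0
[4] MEM needs rd=1 wr=1: WR_PORT; after: ALU=0 MUL=1 MEM=1 BR=1, R=2, W=0
[5] MEM needs rd=1 wr=1: WR_PORT; after: ALU=0 MUL=1 MEM=1 BR=1, R=2, W=0
[6] BR needs rd=0 wr=0: ok; after: ALU=0 MUL=1 MEM=1 BR=0, R=2, W=0
[7] BR needs rd=2 wr=0: FU; after: ALU=0 MUL=1 MEM=1 BR=0, R=2, W=0

issued = [0, 1, 6]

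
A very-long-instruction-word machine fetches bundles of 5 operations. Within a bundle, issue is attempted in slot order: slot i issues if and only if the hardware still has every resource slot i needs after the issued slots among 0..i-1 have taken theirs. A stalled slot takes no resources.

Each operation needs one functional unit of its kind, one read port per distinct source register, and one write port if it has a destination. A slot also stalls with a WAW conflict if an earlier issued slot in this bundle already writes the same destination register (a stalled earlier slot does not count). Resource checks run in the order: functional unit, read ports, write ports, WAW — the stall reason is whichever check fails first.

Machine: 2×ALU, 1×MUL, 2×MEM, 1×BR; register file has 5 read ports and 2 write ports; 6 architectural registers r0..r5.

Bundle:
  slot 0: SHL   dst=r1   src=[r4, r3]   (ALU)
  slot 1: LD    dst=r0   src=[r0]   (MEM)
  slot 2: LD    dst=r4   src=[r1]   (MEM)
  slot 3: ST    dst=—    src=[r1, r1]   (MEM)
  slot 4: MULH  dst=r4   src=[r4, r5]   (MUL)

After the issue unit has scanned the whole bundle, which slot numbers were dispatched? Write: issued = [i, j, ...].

issued = [0, 1, 3]

#0 ALU src=r4,r3 dispatched  <A:1 Mu:1 Ld:2 B:1 rd:3 wr:1>
#1 MEM src=r0 dispatched  <A:1 Mu:1 Ld:1 B:1 rd:2 wr:0>
#2 MEM src=r1 held:WR_PORT  <A:1 Mu:1 Ld:1 B:1 rd:2 wr:0>
#3 MEM src=r1,r1 dispatched  <A:1 Mu:1 Ld:0 B:1 rd:1 wr:0>
#4 MUL src=r4,r5 held:RD_PORT  <A:1 Mu:1 Ld:0 B:1 rd:1 wr:0>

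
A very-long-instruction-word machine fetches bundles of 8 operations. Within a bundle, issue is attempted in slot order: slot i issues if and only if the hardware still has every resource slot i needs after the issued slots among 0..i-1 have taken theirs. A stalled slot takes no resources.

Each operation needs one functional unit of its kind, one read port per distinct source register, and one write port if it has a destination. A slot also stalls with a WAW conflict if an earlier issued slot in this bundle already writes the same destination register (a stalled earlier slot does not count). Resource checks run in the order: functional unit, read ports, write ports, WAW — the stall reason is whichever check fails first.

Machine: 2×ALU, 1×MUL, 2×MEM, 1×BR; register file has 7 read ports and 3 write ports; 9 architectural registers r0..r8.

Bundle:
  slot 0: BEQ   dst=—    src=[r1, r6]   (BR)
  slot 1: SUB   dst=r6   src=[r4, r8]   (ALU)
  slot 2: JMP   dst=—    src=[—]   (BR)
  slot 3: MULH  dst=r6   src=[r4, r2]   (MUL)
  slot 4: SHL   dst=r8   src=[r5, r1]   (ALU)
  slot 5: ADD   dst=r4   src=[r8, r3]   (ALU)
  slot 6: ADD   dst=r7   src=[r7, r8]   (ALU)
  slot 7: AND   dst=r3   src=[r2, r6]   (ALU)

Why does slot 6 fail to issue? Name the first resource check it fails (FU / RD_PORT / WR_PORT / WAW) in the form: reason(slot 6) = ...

slot 0 (BR): ISSUE — free A2,Mu1,Ld2,B0 rp5 wp3
slot 1 (ALU): ISSUE — free A1,Mu1,Ld2,B0 rp3 wp2
slot 2 (BR): stall FU — free A1,Mu1,Ld2,B0 rp3 wp2
slot 3 (MUL): stall WAW — free A1,Mu1,Ld2,B0 rp3 wp2
slot 4 (ALU): ISSUE — free A0,Mu1,Ld2,B0 rp1 wp1
slot 5 (ALU): stall FU — free A0,Mu1,Ld2,B0 rp1 wp1
slot 6 (ALU): stall FU — free A0,Mu1,Ld2,B0 rp1 wp1
slot 7 (ALU): stall FU — free A0,Mu1,Ld2,B0 rp1 wp1

reason(slot 6) = FU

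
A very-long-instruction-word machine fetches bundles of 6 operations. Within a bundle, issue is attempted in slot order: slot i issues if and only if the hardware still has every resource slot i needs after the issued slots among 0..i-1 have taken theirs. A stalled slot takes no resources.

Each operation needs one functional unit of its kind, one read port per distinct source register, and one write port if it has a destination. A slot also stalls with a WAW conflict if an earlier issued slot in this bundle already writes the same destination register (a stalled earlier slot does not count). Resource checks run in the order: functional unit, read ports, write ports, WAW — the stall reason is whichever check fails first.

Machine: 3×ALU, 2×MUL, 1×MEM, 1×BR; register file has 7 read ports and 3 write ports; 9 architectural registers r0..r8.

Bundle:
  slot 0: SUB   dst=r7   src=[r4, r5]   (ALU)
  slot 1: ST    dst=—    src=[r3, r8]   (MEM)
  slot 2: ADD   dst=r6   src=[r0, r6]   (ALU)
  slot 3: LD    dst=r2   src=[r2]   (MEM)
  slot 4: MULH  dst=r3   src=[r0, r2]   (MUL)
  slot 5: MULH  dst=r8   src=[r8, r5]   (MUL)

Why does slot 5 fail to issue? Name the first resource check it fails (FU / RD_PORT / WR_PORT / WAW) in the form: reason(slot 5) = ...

[0] ALU needs rd=2 wr=1: ok; after: ALU=2 MUL=2 MEM=1 BR=1, R=5, W=2
[1] MEM needs rd=2 wr=0: ok; after: ALU=2 MUL=2 MEM=0 BR=1, R=3, W=2
[2] ALU needs rd=2 wr=1: ok; after: ALU=1 MUL=2 MEM=0 BR=1, R=1, W=1
[3] MEM needs rd=1 wr=1: FU; after: ALU=1 MUL=2 MEM=0 BR=1, R=1, W=1
[4] MUL needs rd=2 wr=1: RD_PORT; after: ALU=1 MUL=2 MEM=0 BR=1, R=1, W=1
[5] MUL needs rd=2 wr=1: RD_PORT; after: ALU=1 MUL=2 MEM=0 BR=1, R=1, W=1

reason(slot 5) = RD_PORT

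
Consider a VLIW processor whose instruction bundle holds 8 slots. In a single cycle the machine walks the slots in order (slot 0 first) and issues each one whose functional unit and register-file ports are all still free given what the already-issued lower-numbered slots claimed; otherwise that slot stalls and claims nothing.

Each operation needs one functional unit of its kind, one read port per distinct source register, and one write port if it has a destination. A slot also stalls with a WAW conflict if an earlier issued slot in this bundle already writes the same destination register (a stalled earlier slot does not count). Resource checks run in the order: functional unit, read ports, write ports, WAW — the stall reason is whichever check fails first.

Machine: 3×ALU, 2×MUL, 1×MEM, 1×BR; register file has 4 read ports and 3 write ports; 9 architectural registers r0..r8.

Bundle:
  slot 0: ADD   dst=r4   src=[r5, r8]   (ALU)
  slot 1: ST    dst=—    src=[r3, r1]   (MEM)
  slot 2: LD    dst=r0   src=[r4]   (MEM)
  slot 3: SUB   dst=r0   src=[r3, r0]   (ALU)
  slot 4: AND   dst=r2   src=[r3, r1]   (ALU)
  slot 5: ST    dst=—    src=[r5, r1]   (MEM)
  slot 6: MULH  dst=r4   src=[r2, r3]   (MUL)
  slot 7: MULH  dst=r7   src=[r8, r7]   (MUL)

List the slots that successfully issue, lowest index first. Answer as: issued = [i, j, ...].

issued = [0, 1]

(0) want 1×ALU +2rd +1wr — yes → AL2|MU2|ME1|BR1|rd2|wr2
(1) want 1×MEM +2rd +0wr — yes → AL2|MU2|ME0|BR1|rd0|wr2
(2) want 1×MEM +1rd +1wr — FU → AL2|MU2|ME0|BR1|rd0|wr2
(3) want 1×ALU +2rd +1wr — RD_PORT → AL2|MU2|ME0|BR1|rd0|wr2
(4) want 1×ALU +2rd +1wr — RD_PORT → AL2|MU2|ME0|BR1|rd0|wr2
(5) want 1×MEM +2rd +0wr — FU → AL2|MU2|ME0|BR1|rd0|wr2
(6) want 1×MUL +2rd +1wr — RD_PORT → AL2|MU2|ME0|BR1|rd0|wr2
(7) want 1×MUL +2rd +1wr — RD_PORT → AL2|MU2|ME0|BR1|rd0|wr2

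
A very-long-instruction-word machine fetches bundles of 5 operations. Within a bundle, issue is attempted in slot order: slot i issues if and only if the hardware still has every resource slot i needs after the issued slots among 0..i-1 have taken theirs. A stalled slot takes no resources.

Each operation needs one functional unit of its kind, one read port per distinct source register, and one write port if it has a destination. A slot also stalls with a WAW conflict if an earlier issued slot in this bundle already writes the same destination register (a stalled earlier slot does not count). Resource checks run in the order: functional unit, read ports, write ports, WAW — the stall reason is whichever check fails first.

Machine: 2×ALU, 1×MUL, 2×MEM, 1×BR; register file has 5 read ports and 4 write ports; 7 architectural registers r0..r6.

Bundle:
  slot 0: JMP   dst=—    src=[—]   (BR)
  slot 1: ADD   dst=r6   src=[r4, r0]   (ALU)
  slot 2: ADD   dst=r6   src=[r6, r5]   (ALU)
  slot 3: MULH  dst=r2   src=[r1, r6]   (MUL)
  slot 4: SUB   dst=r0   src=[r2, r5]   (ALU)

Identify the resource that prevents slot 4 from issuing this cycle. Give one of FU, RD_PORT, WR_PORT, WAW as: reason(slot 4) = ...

slot 0 (BR): ISSUE — free A2,Mu1,Ld2,B0 rp5 wp4
slot 1 (ALU): ISSUE — free A1,Mu1,Ld2,B0 rp3 wp3
slot 2 (ALU): stall WAW — free A1,Mu1,Ld2,B0 rp3 wp3
slot 3 (MUL): ISSUE — free A1,Mu0,Ld2,B0 rp1 wp2
slot 4 (ALU): stall RD_PORT — free A1,Mu0,Ld2,B0 rp1 wp2

reason(slot 4) = RD_PORT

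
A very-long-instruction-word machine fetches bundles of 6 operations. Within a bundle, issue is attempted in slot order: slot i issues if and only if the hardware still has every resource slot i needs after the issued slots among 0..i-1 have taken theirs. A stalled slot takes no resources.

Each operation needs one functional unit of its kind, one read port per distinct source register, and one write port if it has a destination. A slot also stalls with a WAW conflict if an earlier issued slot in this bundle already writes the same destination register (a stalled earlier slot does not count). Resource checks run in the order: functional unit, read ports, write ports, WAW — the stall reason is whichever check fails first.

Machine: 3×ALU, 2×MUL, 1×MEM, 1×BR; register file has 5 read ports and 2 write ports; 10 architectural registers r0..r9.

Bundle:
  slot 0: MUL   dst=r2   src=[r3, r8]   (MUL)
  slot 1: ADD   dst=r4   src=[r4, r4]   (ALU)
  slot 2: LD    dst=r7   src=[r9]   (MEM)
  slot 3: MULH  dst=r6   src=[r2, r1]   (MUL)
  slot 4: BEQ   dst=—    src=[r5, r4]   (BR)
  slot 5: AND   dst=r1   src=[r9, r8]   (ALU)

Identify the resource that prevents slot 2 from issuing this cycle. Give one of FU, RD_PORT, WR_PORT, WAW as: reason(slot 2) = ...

reason(slot 2) = WR_PORT

  0. MUL→r2 ⇒ go  {3A/1Mu/1Ld/1B | 3r 1w}
  1. ALU→r4 ⇒ go  {2A/1Mu/1Ld/1B | 2r 0w}
  2. MEM→r7 ⇒ no(WR_PORT)  {2A/1Mu/1Ld/1B | 2r 0w}
  3. MUL→r6 ⇒ no(WR_PORT)  {2A/1Mu/1Ld/1B | 2r 0w}
  4. BR ⇒ go  {2A/1Mu/1Ld/0B | 0r 0w}
  5. ALU→r1 ⇒ no(RD_PORT)  {2A/1Mu/1Ld/0B | 0r 0w}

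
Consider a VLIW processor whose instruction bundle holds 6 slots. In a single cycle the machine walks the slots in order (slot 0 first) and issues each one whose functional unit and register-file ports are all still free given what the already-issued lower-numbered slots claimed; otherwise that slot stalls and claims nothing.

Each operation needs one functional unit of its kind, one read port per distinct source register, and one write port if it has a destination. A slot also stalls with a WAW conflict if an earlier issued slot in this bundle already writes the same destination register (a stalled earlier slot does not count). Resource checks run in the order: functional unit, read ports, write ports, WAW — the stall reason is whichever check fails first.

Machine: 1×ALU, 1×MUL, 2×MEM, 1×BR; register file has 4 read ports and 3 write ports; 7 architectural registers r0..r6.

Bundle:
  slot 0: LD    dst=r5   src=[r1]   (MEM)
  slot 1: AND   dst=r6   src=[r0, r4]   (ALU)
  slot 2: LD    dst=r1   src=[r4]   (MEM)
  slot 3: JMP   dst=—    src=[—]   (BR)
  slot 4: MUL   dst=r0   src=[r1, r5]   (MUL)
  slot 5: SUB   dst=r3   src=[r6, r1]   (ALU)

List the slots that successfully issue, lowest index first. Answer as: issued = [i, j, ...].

issued = [0, 1, 2, 3]

slot 0 (MEM): ISSUE — free A1,Mu1,Ld1,B1 rp3 wp2
slot 1 (ALU): ISSUE — free A0,Mu1,Ld1,B1 rp1 wp1
slot 2 (MEM): ISSUE — free A0,Mu1,Ld0,B1 rp0 wp0
slot 3 (BR): ISSUE — free A0,Mu1,Ld0,B0 rp0 wp0
slot 4 (MUL): stall RD_PORT — free A0,Mu1,Ld0,B0 rp0 wp0
slot 5 (ALU): stall FU — free A0,Mu1,Ld0,B0 rp0 wp0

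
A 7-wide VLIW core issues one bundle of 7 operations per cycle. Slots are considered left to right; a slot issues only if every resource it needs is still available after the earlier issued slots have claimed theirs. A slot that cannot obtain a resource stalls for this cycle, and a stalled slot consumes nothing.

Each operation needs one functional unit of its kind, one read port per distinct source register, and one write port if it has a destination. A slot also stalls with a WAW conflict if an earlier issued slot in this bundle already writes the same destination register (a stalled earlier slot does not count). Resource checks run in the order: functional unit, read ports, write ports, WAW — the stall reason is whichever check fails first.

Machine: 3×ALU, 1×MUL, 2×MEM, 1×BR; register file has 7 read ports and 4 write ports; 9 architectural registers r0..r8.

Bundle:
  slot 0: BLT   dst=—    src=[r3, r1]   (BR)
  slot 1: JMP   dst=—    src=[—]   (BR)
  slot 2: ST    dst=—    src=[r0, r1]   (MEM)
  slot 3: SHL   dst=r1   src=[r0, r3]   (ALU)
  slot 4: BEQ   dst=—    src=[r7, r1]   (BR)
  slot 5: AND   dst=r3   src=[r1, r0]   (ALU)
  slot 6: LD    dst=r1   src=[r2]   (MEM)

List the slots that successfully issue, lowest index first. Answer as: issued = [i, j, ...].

  0. BR ⇒ go  {3A/1Mu/2Ld/0B | 5r 4w}
  1. BR ⇒ no(FU)  {3A/1Mu/2Ld/0B | 5r 4w}
  2. MEM ⇒ go  {3A/1Mu/1Ld/0B | 3r 4w}
  3. ALU→r1 ⇒ go  {2A/1Mu/1Ld/0B | 1r 3w}
  4. BR ⇒ no(FU)  {2A/1Mu/1Ld/0B | 1r 3w}
  5. ALU→r3 ⇒ no(RD_PORT)  {2A/1Mu/1Ld/0B | 1r 3w}
  6. MEM→r1 ⇒ no(WAW)  {2A/1Mu/1Ld/0B | 1r 3w}

issued = [0, 2, 3]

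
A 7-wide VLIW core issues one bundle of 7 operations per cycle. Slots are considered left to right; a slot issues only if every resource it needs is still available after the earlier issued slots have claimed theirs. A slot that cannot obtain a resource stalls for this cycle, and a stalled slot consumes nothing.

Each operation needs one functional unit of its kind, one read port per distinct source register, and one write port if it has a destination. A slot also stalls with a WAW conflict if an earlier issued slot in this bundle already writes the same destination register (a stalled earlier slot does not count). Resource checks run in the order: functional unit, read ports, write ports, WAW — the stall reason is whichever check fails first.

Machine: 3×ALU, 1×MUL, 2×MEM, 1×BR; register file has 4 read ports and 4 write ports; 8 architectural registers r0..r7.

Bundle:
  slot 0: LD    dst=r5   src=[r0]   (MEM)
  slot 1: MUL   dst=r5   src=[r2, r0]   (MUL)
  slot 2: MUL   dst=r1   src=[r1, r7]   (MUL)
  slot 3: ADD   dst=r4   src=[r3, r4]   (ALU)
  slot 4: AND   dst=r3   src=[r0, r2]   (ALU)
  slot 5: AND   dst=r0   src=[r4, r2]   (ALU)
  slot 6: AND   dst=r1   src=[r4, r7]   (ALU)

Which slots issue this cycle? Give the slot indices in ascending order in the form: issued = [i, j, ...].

issued = [0, 2]

(0) want 1×MEM +1rd +1wr — yes → AL3|MU1|ME1|BR1|rd3|wr3
(1) want 1×MUL +2rd +1wr — WAW → AL3|MU1|ME1|BR1|rd3|wr3
(2) want 1×MUL +2rd +1wr — yes → AL3|MU0|ME1|BR1|rd1|wr2
(3) want 1×ALU +2rd +1wr — RD_PORT → AL3|MU0|ME1|BR1|rd1|wr2
(4) want 1×ALU +2rd +1wr — RD_PORT → AL3|MU0|ME1|BR1|rd1|wr2
(5) want 1×ALU +2rd +1wr — RD_PORT → AL3|MU0|ME1|BR1|rd1|wr2
(6) want 1×ALU +2rd +1wr — RD_PORT → AL3|MU0|ME1|BR1|rd1|wr2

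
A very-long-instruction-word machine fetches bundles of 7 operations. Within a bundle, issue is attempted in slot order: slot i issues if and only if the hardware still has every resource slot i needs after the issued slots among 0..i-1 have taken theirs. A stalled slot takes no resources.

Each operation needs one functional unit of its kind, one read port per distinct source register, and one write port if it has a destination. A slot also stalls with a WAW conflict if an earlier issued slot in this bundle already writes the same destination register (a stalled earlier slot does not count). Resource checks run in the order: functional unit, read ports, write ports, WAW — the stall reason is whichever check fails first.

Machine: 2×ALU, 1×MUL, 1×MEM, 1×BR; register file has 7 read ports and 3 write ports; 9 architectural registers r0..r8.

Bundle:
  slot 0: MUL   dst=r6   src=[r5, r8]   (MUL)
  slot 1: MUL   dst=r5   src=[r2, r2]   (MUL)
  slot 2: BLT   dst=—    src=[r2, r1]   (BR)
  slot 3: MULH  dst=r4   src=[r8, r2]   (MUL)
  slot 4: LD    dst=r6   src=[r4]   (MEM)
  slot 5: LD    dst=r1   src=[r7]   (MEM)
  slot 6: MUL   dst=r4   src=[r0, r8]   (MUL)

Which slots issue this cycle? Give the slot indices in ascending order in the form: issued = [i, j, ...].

issued = [0, 2, 5]

#0 MUL src=r5,r8 dispatched  <A:2 Mu:0 Ld:1 B:1 rd:5 wr:2>
#1 MUL src=r2,r2 held:FU  <A:2 Mu:0 Ld:1 B:1 rd:5 wr:2>
#2 BR src=r2,r1 dispatched  <A:2 Mu:0 Ld:1 B:0 rd:3 wr:2>
#3 MUL src=r8,r2 held:FU  <A:2 Mu:0 Ld:1 B:0 rd:3 wr:2>
#4 MEM src=r4 held:WAW  <A:2 Mu:0 Ld:1 B:0 rd:3 wr:2>
#5 MEM src=r7 dispatched  <A:2 Mu:0 Ld:0 B:0 rd:2 wr:1>
#6 MUL src=r0,r8 held:FU  <A:2 Mu:0 Ld:0 B:0 rd:2 wr:1>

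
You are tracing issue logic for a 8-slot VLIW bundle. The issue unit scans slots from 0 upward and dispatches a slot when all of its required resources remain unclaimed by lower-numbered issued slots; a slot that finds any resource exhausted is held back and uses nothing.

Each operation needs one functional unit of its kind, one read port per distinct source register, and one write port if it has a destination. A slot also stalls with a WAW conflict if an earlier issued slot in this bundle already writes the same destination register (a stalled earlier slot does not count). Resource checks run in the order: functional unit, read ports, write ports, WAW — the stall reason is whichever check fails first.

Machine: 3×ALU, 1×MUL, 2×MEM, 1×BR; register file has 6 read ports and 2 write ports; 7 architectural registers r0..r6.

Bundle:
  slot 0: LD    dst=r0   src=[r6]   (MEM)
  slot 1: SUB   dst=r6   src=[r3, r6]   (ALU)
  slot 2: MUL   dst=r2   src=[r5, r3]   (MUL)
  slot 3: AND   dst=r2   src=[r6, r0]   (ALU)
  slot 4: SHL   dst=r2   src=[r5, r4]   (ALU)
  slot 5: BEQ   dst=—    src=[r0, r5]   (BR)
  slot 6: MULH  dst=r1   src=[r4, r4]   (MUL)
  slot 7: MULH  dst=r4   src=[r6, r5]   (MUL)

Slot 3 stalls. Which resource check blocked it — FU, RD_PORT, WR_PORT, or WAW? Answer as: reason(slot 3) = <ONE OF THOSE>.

[0] MEM needs rd=1 wr=1: ok; after: ALU=3 MUL=1 MEM=1 BR=1, R=5, W=1
[1] ALU needs rd=2 wr=1: ok; after: ALU=2 MUL=1 MEM=1 BR=1, R=3, W=0
[2] MUL needs rd=2 wr=1: WR_PORT; after: ALU=2 MUL=1 MEM=1 BR=1, R=3, W=0
[3] ALU needs rd=2 wr=1: WR_PORT; after: ALU=2 MUL=1 MEM=1 BR=1, R=3, W=0
[4] ALU needs rd=2 wr=1: WR_PORT; after: ALU=2 MUL=1 MEM=1 BR=1, R=3, W=0
[5] BR needs rd=2 wr=0: ok; after: ALU=2 MUL=1 MEM=1 BR=0, R=1, W=0
[6] MUL needs rd=1 wr=1: WR_PORT; after: ALU=2 MUL=1 MEM=1 BR=0, R=1, W=0
[7] MUL needs rd=2 wr=1: RD_PORT; after: ALU=2 MUL=1 MEM=1 BR=0, R=1, W=0

reason(slot 3) = WR_PORT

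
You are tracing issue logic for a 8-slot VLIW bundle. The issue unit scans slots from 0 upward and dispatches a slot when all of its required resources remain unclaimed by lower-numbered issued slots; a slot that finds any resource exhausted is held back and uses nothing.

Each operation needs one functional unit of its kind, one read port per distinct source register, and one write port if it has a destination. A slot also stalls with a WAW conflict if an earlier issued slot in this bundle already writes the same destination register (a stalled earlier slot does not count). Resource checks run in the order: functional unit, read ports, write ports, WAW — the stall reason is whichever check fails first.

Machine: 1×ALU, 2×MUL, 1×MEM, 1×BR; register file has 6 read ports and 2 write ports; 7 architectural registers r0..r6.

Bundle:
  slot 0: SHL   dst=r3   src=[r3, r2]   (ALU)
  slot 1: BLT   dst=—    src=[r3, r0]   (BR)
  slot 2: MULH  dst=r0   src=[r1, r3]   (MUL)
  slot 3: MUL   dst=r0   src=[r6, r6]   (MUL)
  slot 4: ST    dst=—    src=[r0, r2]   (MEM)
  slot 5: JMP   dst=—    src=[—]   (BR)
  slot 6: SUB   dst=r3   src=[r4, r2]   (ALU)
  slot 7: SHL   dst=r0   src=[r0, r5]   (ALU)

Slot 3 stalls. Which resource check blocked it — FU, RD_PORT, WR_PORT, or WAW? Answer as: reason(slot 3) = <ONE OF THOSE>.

reason(slot 3) = RD_PORT

[0] ALU needs rd=2 wr=1: ok; after: ALU=0 MUL=2 MEM=1 BR=1, R=4, W=1
[1] BR needs rd=2 wr=0: ok; after: ALU=0 MUL=2 MEM=1 BR=0, R=2, W=1
[2] MUL needs rd=2 wr=1: ok; after: ALU=0 MUL=1 MEM=1 BR=0, R=0, W=0
[3] MUL needs rd=1 wr=1: RD_PORT; after: ALU=0 MUL=1 MEM=1 BR=0, R=0, W=0
[4] MEM needs rd=2 wr=0: RD_PORT; after: ALU=0 MUL=1 MEM=1 BR=0, R=0, W=0
[5] BR needs rd=0 wr=0: FU; after: ALU=0 MUL=1 MEM=1 BR=0, R=0, W=0
[6] ALU needs rd=2 wr=1: FU; after: ALU=0 MUL=1 MEM=1 BR=0, R=0, W=0
[7] ALU needs rd=2 wr=1: FU; after: ALU=0 MUL=1 MEM=1 BR=0, R=0, W=0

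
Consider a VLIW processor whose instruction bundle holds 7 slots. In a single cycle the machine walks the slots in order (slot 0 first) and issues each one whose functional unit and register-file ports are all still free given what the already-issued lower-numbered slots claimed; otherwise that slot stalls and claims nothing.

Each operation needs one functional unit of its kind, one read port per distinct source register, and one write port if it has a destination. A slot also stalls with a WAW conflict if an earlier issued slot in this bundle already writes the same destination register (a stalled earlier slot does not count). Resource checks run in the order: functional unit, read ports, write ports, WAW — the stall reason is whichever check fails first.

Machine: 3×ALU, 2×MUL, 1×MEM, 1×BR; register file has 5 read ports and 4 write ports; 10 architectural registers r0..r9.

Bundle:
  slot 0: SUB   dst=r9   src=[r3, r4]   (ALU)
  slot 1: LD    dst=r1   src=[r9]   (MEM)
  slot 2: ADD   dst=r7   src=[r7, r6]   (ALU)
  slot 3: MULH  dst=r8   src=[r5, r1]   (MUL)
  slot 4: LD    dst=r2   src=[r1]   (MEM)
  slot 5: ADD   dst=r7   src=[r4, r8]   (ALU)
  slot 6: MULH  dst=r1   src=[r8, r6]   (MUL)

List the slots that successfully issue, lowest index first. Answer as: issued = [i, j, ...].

issued = [0, 1, 2]

[0] ALU needs rd=2 wr=1: ok; after: ALU=2 MUL=2 MEM=1 BR=1, R=3, W=3
[1] MEM needs rd=1 wr=1: ok; after: ALU=2 MUL=2 MEM=0 BR=1, R=2, W=2
[2] ALU needs rd=2 wr=1: ok; after: ALU=1 MUL=2 MEM=0 BR=1, R=0, W=1
[3] MUL needs rd=2 wr=1: RD_PORT; after: ALU=1 MUL=2 MEM=0 BR=1, R=0, W=1
[4] MEM needs rd=1 wr=1: FU; after: ALU=1 MUL=2 MEM=0 BR=1, R=0, W=1
[5] ALU needs rd=2 wr=1: RD_PORT; after: ALU=1 MUL=2 MEM=0 BR=1, R=0, W=1
[6] MUL needs rd=2 wr=1: RD_PORT; after: ALU=1 MUL=2 MEM=0 BR=1, R=0, W=1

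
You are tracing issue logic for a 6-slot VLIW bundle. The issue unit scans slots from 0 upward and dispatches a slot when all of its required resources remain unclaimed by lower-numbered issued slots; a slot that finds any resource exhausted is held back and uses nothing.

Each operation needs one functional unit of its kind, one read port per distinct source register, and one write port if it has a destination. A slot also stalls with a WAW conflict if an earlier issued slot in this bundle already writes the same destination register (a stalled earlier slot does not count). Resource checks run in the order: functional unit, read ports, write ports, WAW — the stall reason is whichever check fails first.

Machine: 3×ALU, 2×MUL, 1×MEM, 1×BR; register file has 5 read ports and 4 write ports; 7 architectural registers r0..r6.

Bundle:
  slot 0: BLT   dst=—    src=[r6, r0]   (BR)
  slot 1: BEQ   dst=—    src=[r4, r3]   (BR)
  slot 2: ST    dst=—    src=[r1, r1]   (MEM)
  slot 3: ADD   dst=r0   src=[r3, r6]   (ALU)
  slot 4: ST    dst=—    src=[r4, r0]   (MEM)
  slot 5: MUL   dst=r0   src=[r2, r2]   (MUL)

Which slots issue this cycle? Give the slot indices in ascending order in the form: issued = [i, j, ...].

#0 BR src=r6,r0 dispatched  <A:3 Mu:2 Ld:1 B:0 rd:3 wr:4>
#1 BR src=r4,r3 held:FU  <A:3 Mu:2 Ld:1 B:0 rd:3 wr:4>
#2 MEM src=r1,r1 dispatched  <A:3 Mu:2 Ld:0 B:0 rd:2 wr:4>
#3 ALU src=r3,r6 dispatched  <A:2 Mu:2 Ld:0 B:0 rd:0 wr:3>
#4 MEM src=r4,r0 held:FU  <A:2 Mu:2 Ld:0 B:0 rd:0 wr:3>
#5 MUL src=r2,r2 held:RD_PORT  <A:2 Mu:2 Ld:0 B:0 rd:0 wr:3>

issued = [0, 2, 3]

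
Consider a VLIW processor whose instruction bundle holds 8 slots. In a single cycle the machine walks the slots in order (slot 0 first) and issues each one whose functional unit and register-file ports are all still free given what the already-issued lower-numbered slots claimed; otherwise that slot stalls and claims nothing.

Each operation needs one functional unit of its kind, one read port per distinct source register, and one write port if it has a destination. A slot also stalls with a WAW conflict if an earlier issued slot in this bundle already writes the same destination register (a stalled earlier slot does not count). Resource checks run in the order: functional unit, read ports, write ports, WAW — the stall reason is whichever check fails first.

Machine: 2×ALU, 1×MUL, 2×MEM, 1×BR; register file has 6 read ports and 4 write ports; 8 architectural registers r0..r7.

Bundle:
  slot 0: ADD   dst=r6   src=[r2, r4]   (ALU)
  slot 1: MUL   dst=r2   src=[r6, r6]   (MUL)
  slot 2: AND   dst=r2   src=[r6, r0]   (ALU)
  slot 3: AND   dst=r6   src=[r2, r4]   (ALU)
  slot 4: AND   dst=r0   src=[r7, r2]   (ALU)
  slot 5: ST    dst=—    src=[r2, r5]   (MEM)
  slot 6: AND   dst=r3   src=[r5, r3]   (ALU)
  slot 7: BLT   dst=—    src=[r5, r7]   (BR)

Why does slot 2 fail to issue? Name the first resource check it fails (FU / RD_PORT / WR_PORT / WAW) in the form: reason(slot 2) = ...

reason(slot 2) = WAW

#0 ALU src=r2,r4 dispatched  <A:1 Mu:1 Ld:2 B:1 rd:4 wr:3>
#1 MUL src=r6,r6 dispatched  <A:1 Mu:0 Ld:2 B:1 rd:3 wr:2>
#2 ALU src=r6,r0 held:WAW  <A:1 Mu:0 Ld:2 B:1 rd:3 wr:2>
#3 ALU src=r2,r4 held:WAW  <A:1 Mu:0 Ld:2 B:1 rd:3 wr:2>
#4 ALU src=r7,r2 dispatched  <A:0 Mu:0 Ld:2 B:1 rd:1 wr:1>
#5 MEM src=r2,r5 held:RD_PORT  <A:0 Mu:0 Ld:2 B:1 rd:1 wr:1>
#6 ALU src=r5,r3 held:FU  <A:0 Mu:0 Ld:2 B:1 rd:1 wr:1>
#7 BR src=r5,r7 held:RD_PORT  <A:0 Mu:0 Ld:2 B:1 rd:1 wr:1>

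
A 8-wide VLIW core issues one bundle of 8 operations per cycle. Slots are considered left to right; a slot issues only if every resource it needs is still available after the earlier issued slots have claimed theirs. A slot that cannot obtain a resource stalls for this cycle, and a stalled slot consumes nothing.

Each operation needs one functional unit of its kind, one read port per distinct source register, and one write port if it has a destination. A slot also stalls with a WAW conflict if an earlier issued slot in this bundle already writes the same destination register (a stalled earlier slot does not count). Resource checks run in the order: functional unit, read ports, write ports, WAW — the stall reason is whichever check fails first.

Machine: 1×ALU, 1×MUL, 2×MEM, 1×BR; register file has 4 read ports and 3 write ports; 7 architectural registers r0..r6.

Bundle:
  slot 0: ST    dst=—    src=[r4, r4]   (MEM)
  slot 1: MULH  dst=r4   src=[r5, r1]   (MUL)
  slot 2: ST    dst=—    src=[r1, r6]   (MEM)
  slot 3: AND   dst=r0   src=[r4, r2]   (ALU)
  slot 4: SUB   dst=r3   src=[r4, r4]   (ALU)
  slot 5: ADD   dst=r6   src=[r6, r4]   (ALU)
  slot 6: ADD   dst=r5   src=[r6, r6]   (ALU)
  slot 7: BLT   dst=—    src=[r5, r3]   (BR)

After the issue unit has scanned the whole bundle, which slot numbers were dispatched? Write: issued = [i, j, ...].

(0) want 1×MEM +1rd +0wr — yes → AL1|MU1|ME1|BR1|rd3|wr3
(1) want 1×MUL +2rd +1wr — yes → AL1|MU0|ME1|BR1|rd1|wr2
(2) want 1×MEM +2rd +0wr — RD_PORT → AL1|MU0|ME1|BR1|rd1|wr2
(3) want 1×ALU +2rd +1wr — RD_PORT → AL1|MU0|ME1|BR1|rd1|wr2
(4) want 1×ALU +1rd +1wr — yes → AL0|MU0|ME1|BR1|rd0|wr1
(5) want 1×ALU +2rd +1wr — FU → AL0|MU0|ME1|BR1|rd0|wr1
(6) want 1×ALU +1rd +1wr — FU → AL0|MU0|ME1|BR1|rd0|wr1
(7) want 1×BR +2rd +0wr — RD_PORT → AL0|MU0|ME1|BR1|rd0|wr1

issued = [0, 1, 4]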